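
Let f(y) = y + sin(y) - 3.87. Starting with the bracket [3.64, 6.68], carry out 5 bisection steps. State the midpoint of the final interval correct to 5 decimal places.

4.82750

f(3.640000) = -0.708027, f(6.680000) = 3.196483 (opposite signs)
step 1: m = 5.160000, f(m) = 0.388516 > 0 → root in [3.640000, 5.160000]
step 2: m = 4.400000, f(m) = -0.421602 < 0 → root in [4.400000, 5.160000]
step 3: m = 4.780000, f(m) = -0.087715 < 0 → root in [4.780000, 5.160000]
step 4: m = 4.970000, f(m) = 0.132999 > 0 → root in [4.780000, 4.970000]
step 5: m = 4.875000, f(m) = 0.018192 > 0 → root in [4.780000, 4.875000]
Midpoint of [4.780000, 4.875000] = 4.827500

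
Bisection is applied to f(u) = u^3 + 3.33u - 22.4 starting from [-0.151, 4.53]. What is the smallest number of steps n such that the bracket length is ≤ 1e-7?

26

Initial width b − a = 4.53 − -0.151 = 4.681000.
After n steps the width is (b−a)/2^n; need (b−a)/2^n ≤ 1e-7.
So n ≥ log₂(4.681000/1e-7) = log₂(46810000.0000) ≈ 25.4803.
Hence n = 26.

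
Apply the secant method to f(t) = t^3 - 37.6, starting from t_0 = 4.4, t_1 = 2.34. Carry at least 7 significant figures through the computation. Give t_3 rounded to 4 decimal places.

f(t_0) = 47.584000, f(t_1) = -24.787096
t_2 = 2.340000 - (-24.787096)·(2.340000 - 4.400000)/(-24.787096 - (47.584000)) = 3.045550; f(t_2) = -9.351386
t_3 = 3.045550 - (-9.351386)·(3.045550 - 2.340000)/(-9.351386 - (-24.787096)) = 3.472992; f(t_3) = 4.290087

3.4730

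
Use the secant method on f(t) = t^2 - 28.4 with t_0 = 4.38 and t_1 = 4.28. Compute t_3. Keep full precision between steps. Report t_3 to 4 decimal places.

5.3168

f(t_0) = -9.215600, f(t_1) = -10.081600
t_2 = 4.280000 - (-10.081600)·(4.280000 - 4.380000)/(-10.081600 - (-9.215600)) = 5.444157; f(t_2) = 1.238846
t_3 = 5.444157 - (1.238846)·(5.444157 - 4.280000)/(1.238846 - (-10.081600)) = 5.316758; f(t_3) = -0.132082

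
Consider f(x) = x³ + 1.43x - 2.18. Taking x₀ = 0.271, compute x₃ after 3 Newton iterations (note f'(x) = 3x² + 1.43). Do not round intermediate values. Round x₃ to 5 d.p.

Newton update: x ← x − f(x)/f'(x).
x_0 = 0.271000: f = -1.772567, f' = 1.650323 → x_1 = 0.271000 - (-1.772567)/(1.650323) = 1.345073
x_1 = 1.345073: f = 2.176990, f' = 6.857665 → x_2 = 1.345073 - (2.176990)/(6.857665) = 1.027620
x_2 = 1.027620: f = 0.374664, f' = 4.598006 → x_3 = 1.027620 - (0.374664)/(4.598006) = 0.946135

0.94614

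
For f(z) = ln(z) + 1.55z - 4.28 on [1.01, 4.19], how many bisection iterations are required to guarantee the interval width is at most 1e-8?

Initial width b − a = 4.19 − 1.01 = 3.180000.
After n steps the width is (b−a)/2^n; need (b−a)/2^n ≤ 1e-8.
So n ≥ log₂(3.180000/1e-8) = log₂(318000000.0000) ≈ 28.2445.
Hence n = 29.

29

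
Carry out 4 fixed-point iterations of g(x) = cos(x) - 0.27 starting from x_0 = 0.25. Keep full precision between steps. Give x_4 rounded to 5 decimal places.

x_1 = g(0.250000) = 0.698912
x_2 = g(0.698912) = 0.495542
x_3 = g(0.495542) = 0.609711
x_4 = g(0.609711) = 0.549814

0.54981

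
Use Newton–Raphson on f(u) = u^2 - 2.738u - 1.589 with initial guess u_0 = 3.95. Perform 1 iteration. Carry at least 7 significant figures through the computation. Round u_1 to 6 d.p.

f'(u) = 2u - 2.738
u_0 = 3.950000: f = 3.198400, f' = 5.162000 → u_1 = 3.950000 - (3.198400)/(5.162000) = 3.330395

3.330395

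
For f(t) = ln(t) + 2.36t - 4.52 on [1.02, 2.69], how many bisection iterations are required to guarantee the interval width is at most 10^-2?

8

Initial width b − a = 2.69 − 1.02 = 1.670000.
After n steps the width is (b−a)/2^n; need (b−a)/2^n ≤ 10^-2.
So n ≥ log₂(1.670000/10^-2) = log₂(167.0000) ≈ 7.3837.
Hence n = 8.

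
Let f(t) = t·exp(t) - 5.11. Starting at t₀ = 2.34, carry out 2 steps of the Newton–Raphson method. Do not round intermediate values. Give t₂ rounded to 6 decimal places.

1.452751

Newton update: t ← t − f(t)/f'(t).
f'(t) = (t + 1)·exp(t)
t_0 = 2.340000: f = 19.182094, f' = 34.673330 → t_1 = 2.340000 - (19.182094)/(34.673330) = 1.786777
t_1 = 1.786777: f = 5.557375, f' = 16.637553 → t_2 = 1.786777 - (5.557375)/(16.637553) = 1.452751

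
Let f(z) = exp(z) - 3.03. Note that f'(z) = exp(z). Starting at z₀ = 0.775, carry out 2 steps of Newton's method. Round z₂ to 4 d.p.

Newton update: z ← z − f(z)/f'(z).
z_0 = 0.775000: f = -0.859408, f' = 2.170592 → z_1 = 0.775000 - (-0.859408)/(2.170592) = 1.170932
z_1 = 1.170932: f = 0.194998, f' = 3.224998 → z_2 = 1.170932 - (0.194998)/(3.224998) = 1.110468

1.1105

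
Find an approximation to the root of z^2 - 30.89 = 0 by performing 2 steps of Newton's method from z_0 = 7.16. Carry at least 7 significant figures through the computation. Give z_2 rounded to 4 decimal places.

5.5607

f'(z) = 2z
z_0 = 7.160000: f = 20.375600, f' = 14.320000 → z_1 = 7.160000 - (20.375600)/(14.320000) = 5.737123
z_1 = 5.737123: f = 2.024579, f' = 11.474246 → z_2 = 5.737123 - (2.024579)/(11.474246) = 5.560677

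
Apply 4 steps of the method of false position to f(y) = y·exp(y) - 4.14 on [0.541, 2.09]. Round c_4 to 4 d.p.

1.1735

f(0.541000) = -3.210711, f(2.090000) = 12.757473
step 1: c = 0.852456, f(c) = -2.140648 < 0 → new bracket [0.852456, 2.090000]
step 2: c = 1.030274, f(c) = -1.253345 < 0 → new bracket [1.030274, 2.090000]
step 3: c = 1.125072, f(c) = -0.674284 < 0 → new bracket [1.125072, 2.090000]
step 4: c = 1.173512, f(c) = -0.345649 < 0 → new bracket [1.173512, 2.090000]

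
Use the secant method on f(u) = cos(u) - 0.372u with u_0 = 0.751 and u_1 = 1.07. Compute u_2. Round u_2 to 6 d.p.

1.140856

Secant update: u_(k+1) = u_k − f(u_k)·(u_k − u_(k-1))/(f(u_k) − f(u_(k-1))).
f(u_0) = 0.451635, f(u_1) = 0.082084
u_2 = 1.070000 - (0.082084)·(1.070000 - 0.751000)/(0.082084 - (0.451635)) = 1.140856; f(u_2) = -0.007582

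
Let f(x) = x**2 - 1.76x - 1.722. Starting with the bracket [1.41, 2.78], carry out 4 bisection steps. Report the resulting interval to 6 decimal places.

f(1.410000) = -2.215500, f(2.780000) = 1.113600 (opposite signs)
step 1: m = 2.095000, f(m) = -1.020175 < 0 → root in [2.095000, 2.780000]
step 2: m = 2.437500, f(m) = -0.070594 < 0 → root in [2.437500, 2.780000]
step 3: m = 2.608750, f(m) = 0.492177 > 0 → root in [2.437500, 2.608750]
step 4: m = 2.523125, f(m) = 0.203460 > 0 → root in [2.437500, 2.523125]

[2.437500, 2.523125]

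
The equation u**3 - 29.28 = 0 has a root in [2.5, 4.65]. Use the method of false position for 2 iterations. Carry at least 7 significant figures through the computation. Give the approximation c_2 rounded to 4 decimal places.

f(2.500000) = -13.655000, f(4.650000) = 71.264625
step 1: c = 2.845718, f(c) = -6.235058 < 0 → new bracket [2.845718, 4.650000]
step 2: c = 2.990877, f(c) = -2.525562 < 0 → new bracket [2.990877, 4.650000]

2.9909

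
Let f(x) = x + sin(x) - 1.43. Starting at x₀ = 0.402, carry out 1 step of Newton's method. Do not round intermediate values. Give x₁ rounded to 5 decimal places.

Newton update: x ← x − f(x)/f'(x).
f'(x) = 1 + cos(x)
x_0 = 0.402000: f = -0.636740, f' = 1.920280 → x_1 = 0.402000 - (-0.636740)/(1.920280) = 0.733587

0.73359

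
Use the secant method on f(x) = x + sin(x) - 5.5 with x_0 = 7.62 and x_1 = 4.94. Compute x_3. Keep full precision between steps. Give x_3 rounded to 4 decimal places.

f(x_0) = 3.092751, f(x_1) = -1.534208
x_2 = 4.940000 - (-1.534208)·(4.940000 - 7.620000)/(-1.534208 - (3.092751)) = 5.828635; f(x_2) = -0.110423
x_3 = 5.828635 - (-0.110423)·(5.828635 - 4.940000)/(-0.110423 - (-1.534208)) = 5.897554; f(x_3) = 0.021410

5.8976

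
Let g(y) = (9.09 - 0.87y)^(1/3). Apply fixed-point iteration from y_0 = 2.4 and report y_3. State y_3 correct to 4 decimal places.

1.9481

y_1 = g(2.400000) = 1.913113
y_2 = g(1.913113) = 1.950939
y_3 = g(1.950939) = 1.948053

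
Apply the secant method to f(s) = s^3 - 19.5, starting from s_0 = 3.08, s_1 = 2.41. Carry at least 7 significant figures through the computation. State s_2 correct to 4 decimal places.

f(s_0) = 9.718112, f(s_1) = -5.502479
s_2 = 2.410000 - (-5.502479)·(2.410000 - 3.080000)/(-5.502479 - (9.718112)) = 2.652215; f(s_2) = -0.843664

2.6522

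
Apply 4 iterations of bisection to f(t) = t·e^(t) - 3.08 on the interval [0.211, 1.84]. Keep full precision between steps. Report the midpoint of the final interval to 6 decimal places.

f(0.211000) = -2.819433, f(1.840000) = 8.505630 (opposite signs)
step 1: m = 1.025500, f(m) = -0.220404 < 0 → root in [1.025500, 1.840000]
step 2: m = 1.432750, f(m) = 2.923518 > 0 → root in [1.025500, 1.432750]
step 3: m = 1.229125, f(m) = 1.121441 > 0 → root in [1.025500, 1.229125]
step 4: m = 1.127312, f(m) = 0.400406 > 0 → root in [1.025500, 1.127312]
Midpoint of [1.025500, 1.127312] = 1.076406

1.076406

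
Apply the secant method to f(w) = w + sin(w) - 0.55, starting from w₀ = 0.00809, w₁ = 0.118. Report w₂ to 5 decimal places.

0.27533

f(w_0) = -0.533820, f(w_1) = -0.314274
w_2 = 0.118000 - (-0.314274)·(0.118000 - 0.008090)/(-0.314274 - (-0.533820)) = 0.275333; f(w_2) = -0.002800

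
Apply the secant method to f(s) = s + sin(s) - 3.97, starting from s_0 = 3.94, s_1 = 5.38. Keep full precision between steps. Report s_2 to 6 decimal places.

f(s_0) = -0.746246, f(s_1) = 0.624697
s_2 = 5.380000 - (0.624697)·(5.380000 - 3.940000)/(0.624697 - (-0.746246)) = 4.723836; f(s_2) = -0.246099

4.723836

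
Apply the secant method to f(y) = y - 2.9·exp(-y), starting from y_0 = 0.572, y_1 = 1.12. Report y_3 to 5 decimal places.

f(y_0) = -1.064747, f(y_1) = 0.173789
y_2 = 1.120000 - (0.173789)·(1.120000 - 0.572000)/(0.173789 - (-1.064747)) = 1.043106; f(y_2) = 0.021266
y_3 = 1.043106 - (0.021266)·(1.043106 - 1.120000)/(0.021266 - (0.173789)) = 1.032385; f(y_3) = -0.000470

1.03238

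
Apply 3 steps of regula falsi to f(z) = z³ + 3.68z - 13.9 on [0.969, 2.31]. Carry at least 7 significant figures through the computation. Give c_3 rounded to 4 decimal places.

1.8998

False-position update: c = (a·f(b) − b·f(a))/(f(b) − f(a)); replace the endpoint whose sign matches f(c).
f(0.969000) = -9.424227, f(2.310000) = 6.927191
step 1: c = 1.741892, f(c) = -2.204604 < 0 → new bracket [1.741892, 2.310000]
step 2: c = 1.879045, f(c) = -0.350558 < 0 → new bracket [1.879045, 2.310000]
step 3: c = 1.899804, f(c) = -0.051847 < 0 → new bracket [1.899804, 2.310000]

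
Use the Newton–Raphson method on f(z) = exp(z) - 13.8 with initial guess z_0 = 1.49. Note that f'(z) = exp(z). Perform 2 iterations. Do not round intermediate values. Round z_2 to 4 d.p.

2.9772

Newton update: z ← z − f(z)/f'(z).
z_0 = 1.490000: f = -9.362904, f' = 4.437096 → z_1 = 1.490000 - (-9.362904)/(4.437096) = 3.600143
z_1 = 3.600143: f = 22.803455, f' = 36.603455 → z_2 = 3.600143 - (22.803455)/(36.603455) = 2.977156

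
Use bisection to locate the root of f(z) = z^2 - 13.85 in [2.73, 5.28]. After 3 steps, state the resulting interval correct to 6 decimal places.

f(2.730000) = -6.397100, f(5.280000) = 14.028400 (opposite signs)
step 1: m = 4.005000, f(m) = 2.190025 > 0 → root in [2.730000, 4.005000]
step 2: m = 3.367500, f(m) = -2.509944 < 0 → root in [3.367500, 4.005000]
step 3: m = 3.686250, f(m) = -0.261561 < 0 → root in [3.686250, 4.005000]

[3.686250, 4.005000]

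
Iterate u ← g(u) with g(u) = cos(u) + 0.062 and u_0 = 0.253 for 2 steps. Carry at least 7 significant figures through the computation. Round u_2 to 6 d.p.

0.576677

u_1 = g(0.253000) = 1.030166
u_2 = g(1.030166) = 0.576677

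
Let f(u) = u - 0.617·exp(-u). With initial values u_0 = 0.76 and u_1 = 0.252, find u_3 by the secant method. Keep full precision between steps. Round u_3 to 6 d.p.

f(u_0) = 0.471450, f(u_1) = -0.227560
u_2 = 0.252000 - (-0.227560)·(0.252000 - 0.760000)/(-0.227560 - (0.471450)) = 0.417377; f(u_2) = 0.010915
u_3 = 0.417377 - (0.010915)·(0.417377 - 0.252000)/(0.010915 - (-0.227560)) = 0.409808; f(u_3) = 0.000257

0.409808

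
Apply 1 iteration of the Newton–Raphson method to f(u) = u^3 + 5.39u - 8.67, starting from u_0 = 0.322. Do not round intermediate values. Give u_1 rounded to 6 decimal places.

Newton update: u ← u − f(u)/f'(u).
f'(u) = 3u^2 + 5.39
u_0 = 0.322000: f = -6.901034, f' = 5.701052 → u_1 = 0.322000 - (-6.901034)/(5.701052) = 1.532484

1.532484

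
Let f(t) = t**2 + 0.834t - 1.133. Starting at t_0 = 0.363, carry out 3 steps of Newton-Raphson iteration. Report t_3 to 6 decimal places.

Newton update: t ← t − f(t)/f'(t).
f'(t) = 2t + 0.834
t_0 = 0.363000: f = -0.698489, f' = 1.560000 → t_1 = 0.363000 - (-0.698489)/(1.560000) = 0.810749
t_1 = 0.810749: f = 0.200479, f' = 2.455499 → t_2 = 0.810749 - (0.200479)/(2.455499) = 0.729104
t_2 = 0.729104: f = 0.006666, f' = 2.292208 → t_3 = 0.729104 - (0.006666)/(2.292208) = 0.726196

0.726196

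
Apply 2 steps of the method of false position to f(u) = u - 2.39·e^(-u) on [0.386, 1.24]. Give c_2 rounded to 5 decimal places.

0.94241

f(0.386000) = -1.238652, f(1.240000) = 0.548372
step 1: c = 0.977939, f(c) = 0.079095 > 0 → new bracket [0.386000, 0.977939]
step 2: c = 0.942409, f(c) = 0.011055 > 0 → new bracket [0.386000, 0.942409]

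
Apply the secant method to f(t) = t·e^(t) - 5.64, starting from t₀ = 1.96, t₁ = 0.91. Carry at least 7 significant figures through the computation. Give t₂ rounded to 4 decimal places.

Secant update: t_(k+1) = t_k − f(t_k)·(t_k − t_(k-1))/(f(t_k) − f(t_(k-1))).
f(t_0) = 8.274681, f(t_1) = -3.379266
t_2 = 0.910000 - (-3.379266)·(0.910000 - 1.960000)/(-3.379266 - (8.274681)) = 1.214466; f(t_2) = -1.549078

1.2145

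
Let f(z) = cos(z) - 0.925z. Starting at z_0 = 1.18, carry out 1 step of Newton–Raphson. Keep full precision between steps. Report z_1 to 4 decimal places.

f'(z) = -sin(z) - 0.925
z_0 = 1.180000: f = -0.710575, f' = -1.849606 → z_1 = 1.180000 - (-0.710575)/(-1.849606) = 0.795823

0.7958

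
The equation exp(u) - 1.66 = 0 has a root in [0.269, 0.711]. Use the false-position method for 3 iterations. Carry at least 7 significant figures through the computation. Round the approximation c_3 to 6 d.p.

f(0.269000) = -0.351345, f(0.711000) = 0.376026
step 1: c = 0.482501, f(c) = -0.039879 < 0 → new bracket [0.482501, 0.711000]
step 2: c = 0.504410, f(c) = -0.003991 < 0 → new bracket [0.504410, 0.711000]
step 3: c = 0.506580, f(c) = -0.000394 < 0 → new bracket [0.506580, 0.711000]

0.506580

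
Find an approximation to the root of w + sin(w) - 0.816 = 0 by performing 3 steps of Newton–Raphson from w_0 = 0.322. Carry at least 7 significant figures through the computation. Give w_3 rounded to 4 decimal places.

0.4139

f'(w) = 1 + cos(w)
w_0 = 0.322000: f = -0.177536, f' = 1.948604 → w_1 = 0.322000 - (-0.177536)/(1.948604) = 0.413109
w_1 = 0.413109: f = -0.001432, f' = 1.915877 → w_2 = 0.413109 - (-0.001432)/(1.915877) = 0.413857
w_2 = 0.413857: f = -0.000000, f' = 1.915577 → w_3 = 0.413857 - (-0.000000)/(1.915577) = 0.413857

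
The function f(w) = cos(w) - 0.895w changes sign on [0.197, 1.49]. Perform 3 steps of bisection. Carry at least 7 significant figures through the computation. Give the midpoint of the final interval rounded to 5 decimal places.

0.76269

f(0.197000) = 0.804343, f(1.490000) = -1.252842 (opposite signs)
step 1: m = 0.843500, f(m) = -0.090080 < 0 → root in [0.197000, 0.843500]
step 2: m = 0.520250, f(m) = 0.402071 > 0 → root in [0.520250, 0.843500]
step 3: m = 0.681875, f(m) = 0.166114 > 0 → root in [0.681875, 0.843500]
Midpoint of [0.681875, 0.843500] = 0.762687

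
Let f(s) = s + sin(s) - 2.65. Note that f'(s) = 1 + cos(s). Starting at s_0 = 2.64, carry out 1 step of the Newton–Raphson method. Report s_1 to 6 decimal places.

Newton update: s ← s − f(s)/f'(s).
s_0 = 2.640000: f = 0.470823, f' = 0.123182 → s_1 = 2.640000 - (0.470823)/(0.123182) = -1.182167

-1.182167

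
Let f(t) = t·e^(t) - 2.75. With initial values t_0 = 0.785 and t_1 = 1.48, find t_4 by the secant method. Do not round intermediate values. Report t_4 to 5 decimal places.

Secant update: t_(k+1) = t_k − f(t_k)·(t_k − t_(k-1))/(f(t_k) − f(t_(k-1))).
f(t_0) = -1.028961, f(t_1) = 3.751560
t_2 = 1.480000 - (3.751560)·(1.480000 - 0.785000)/(3.751560 - (-1.028961)) = 0.934592; f(t_2) = -0.370366
t_3 = 0.934592 - (-0.370366)·(0.934592 - 1.480000)/(-0.370366 - (3.751560)) = 0.983598; f(t_3) = -0.119798
t_4 = 0.983598 - (-0.119798)·(0.983598 - 0.934592)/(-0.119798 - (-0.370366)) = 1.007029; f(t_4) = 0.006695

1.00703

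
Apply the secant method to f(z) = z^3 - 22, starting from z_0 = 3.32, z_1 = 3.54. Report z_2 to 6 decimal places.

f(z_0) = 14.594368, f(z_1) = 22.361864
z_2 = 3.540000 - (22.361864)·(3.540000 - 3.320000)/(22.361864 - (14.594368)) = 2.906641; f(z_2) = 2.556948

2.906641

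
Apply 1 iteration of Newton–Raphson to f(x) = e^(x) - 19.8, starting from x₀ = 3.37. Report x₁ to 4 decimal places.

f'(x) = e^(x)
x_0 = 3.370000: f = 9.278527, f' = 29.078527 → x_1 = 3.370000 - (9.278527)/(29.078527) = 3.050915

3.0509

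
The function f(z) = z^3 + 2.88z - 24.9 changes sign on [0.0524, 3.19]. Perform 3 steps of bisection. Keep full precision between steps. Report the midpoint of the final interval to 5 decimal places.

f(0.052400) = -24.748944, f(3.190000) = 16.748959 (opposite signs)
step 1: m = 1.621200, f(m) = -15.969961 < 0 → root in [1.621200, 3.190000]
step 2: m = 2.405600, f(m) = -4.050878 < 0 → root in [2.405600, 3.190000]
step 3: m = 2.797800, f(m) = 5.057961 > 0 → root in [2.405600, 2.797800]
Midpoint of [2.405600, 2.797800] = 2.601700

2.60170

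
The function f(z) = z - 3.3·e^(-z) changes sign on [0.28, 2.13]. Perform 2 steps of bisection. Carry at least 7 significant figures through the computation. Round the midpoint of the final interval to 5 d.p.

f(0.280000) = -2.214086, f(2.130000) = 1.737837 (opposite signs)
step 1: m = 1.205000, f(m) = 0.216016 > 0 → root in [0.280000, 1.205000]
step 2: m = 0.742500, f(m) = -0.828045 < 0 → root in [0.742500, 1.205000]
Midpoint of [0.742500, 1.205000] = 0.973750

0.97375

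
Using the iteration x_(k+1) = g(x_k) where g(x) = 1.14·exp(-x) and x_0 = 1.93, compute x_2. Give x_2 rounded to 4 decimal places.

0.9661

x_1 = g(1.930000) = 0.165469
x_2 = g(0.165469) = 0.966146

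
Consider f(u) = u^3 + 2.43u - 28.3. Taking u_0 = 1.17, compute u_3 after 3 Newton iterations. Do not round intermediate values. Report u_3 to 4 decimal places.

2.9100

Newton update: u ← u − f(u)/f'(u).
f'(u) = 3u^2 + 2.43
u_0 = 1.170000: f = -23.855287, f' = 6.536700 → u_1 = 1.170000 - (-23.855287)/(6.536700) = 4.819439
u_1 = 4.819439: f = 95.352299, f' = 72.110973 → u_2 = 4.819439 - (95.352299)/(72.110973) = 3.497139
u_2 = 3.497139: f = 22.968008, f' = 39.119952 → u_3 = 3.497139 - (22.968008)/(39.119952) = 2.910022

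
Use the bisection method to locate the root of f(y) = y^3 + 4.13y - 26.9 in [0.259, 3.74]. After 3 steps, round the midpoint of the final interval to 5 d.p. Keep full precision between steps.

2.65219

f(0.259000) = -25.812956, f(3.740000) = 40.859824 (opposite signs)
step 1: m = 1.999500, f(m) = -10.648064 < 0 → root in [1.999500, 3.740000]
step 2: m = 2.869750, f(m) = 8.585793 > 0 → root in [1.999500, 2.869750]
step 3: m = 2.434625, f(m) = -2.414005 < 0 → root in [2.434625, 2.869750]
Midpoint of [2.434625, 2.869750] = 2.652188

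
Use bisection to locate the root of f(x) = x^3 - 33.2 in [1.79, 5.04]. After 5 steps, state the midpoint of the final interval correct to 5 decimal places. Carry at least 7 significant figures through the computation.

3.26266

f(1.790000) = -27.464661, f(5.040000) = 94.824064 (opposite signs)
step 1: m = 3.415000, f(m) = 6.626498 > 0 → root in [1.790000, 3.415000]
step 2: m = 2.602500, f(m) = -15.573251 < 0 → root in [2.602500, 3.415000]
step 3: m = 3.008750, f(m) = -5.963060 < 0 → root in [3.008750, 3.415000]
step 4: m = 3.211875, f(m) = -0.065845 < 0 → root in [3.211875, 3.415000]
step 5: m = 3.313438, f(m) = 3.177793 > 0 → root in [3.211875, 3.313438]
Midpoint of [3.211875, 3.313438] = 3.262656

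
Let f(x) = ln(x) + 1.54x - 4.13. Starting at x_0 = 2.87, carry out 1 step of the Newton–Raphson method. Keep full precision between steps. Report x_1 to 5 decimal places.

2.15824

Newton update: x ← x − f(x)/f'(x).
f'(x) = 1/x + 1.54
x_0 = 2.870000: f = 1.344112, f' = 1.888432 → x_1 = 2.870000 - (1.344112)/(1.888432) = 2.158239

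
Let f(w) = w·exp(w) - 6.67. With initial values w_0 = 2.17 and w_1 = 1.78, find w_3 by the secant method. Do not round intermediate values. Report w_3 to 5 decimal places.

1.51425

f(w_0) = 12.335476, f(w_1) = 3.885144
w_2 = 1.780000 - (3.885144)·(1.780000 - 2.170000)/(3.885144 - (12.335476)) = 1.600693; f(w_2) = 1.263776
w_3 = 1.600693 - (1.263776)·(1.600693 - 1.780000)/(1.263776 - (3.885144)) = 1.514248; f(w_3) = 0.213769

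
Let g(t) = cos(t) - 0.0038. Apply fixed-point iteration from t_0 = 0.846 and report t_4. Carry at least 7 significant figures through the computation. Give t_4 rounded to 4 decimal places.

0.7595

t_1 = g(0.846000) = 0.659183
t_2 = g(0.659183) = 0.786693
t_3 = g(0.786693) = 0.702391
t_4 = g(0.702391) = 0.759500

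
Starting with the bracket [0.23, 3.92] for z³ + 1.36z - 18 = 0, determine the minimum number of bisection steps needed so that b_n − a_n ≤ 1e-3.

Initial width b − a = 3.92 − 0.23 = 3.690000.
After n steps the width is (b−a)/2^n; need (b−a)/2^n ≤ 1e-3.
So n ≥ log₂(3.690000/1e-3) = log₂(3690.0000) ≈ 11.8494.
Hence n = 12.

12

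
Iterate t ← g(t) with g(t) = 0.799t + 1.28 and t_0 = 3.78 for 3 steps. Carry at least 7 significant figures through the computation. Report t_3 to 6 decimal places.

5.047985

t_1 = g(3.780000) = 4.300220
t_2 = g(4.300220) = 4.715876
t_3 = g(4.715876) = 5.047985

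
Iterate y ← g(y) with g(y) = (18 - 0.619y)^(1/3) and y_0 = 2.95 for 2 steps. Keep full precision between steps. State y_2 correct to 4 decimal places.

2.5425

y_1 = g(2.950000) = 2.528941
y_2 = g(2.528941) = 2.542453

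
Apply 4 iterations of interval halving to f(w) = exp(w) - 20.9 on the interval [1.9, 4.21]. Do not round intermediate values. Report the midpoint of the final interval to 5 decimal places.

2.98281

f(1.900000) = -14.214106, f(4.210000) = 46.456540 (opposite signs)
step 1: m = 3.055000, f(m) = 0.321186 > 0 → root in [1.900000, 3.055000]
step 2: m = 2.477500, f(m) = -8.988551 < 0 → root in [2.477500, 3.055000]
step 3: m = 2.766250, f(m) = -5.001099 < 0 → root in [2.766250, 3.055000]
step 4: m = 2.910625, f(m) = -2.531725 < 0 → root in [2.910625, 3.055000]
Midpoint of [2.910625, 3.055000] = 2.982812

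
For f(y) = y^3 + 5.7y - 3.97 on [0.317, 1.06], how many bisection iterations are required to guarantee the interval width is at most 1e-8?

Initial width b − a = 1.06 − 0.317 = 0.743000.
After n steps the width is (b−a)/2^n; need (b−a)/2^n ≤ 1e-8.
So n ≥ log₂(0.743000/1e-8) = log₂(74300000.0000) ≈ 26.1469.
Hence n = 27.

27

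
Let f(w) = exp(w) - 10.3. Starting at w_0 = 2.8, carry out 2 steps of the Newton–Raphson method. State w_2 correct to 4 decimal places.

f'(w) = exp(w)
w_0 = 2.800000: f = 6.144647, f' = 16.444647 → w_1 = 2.800000 - (6.144647)/(16.444647) = 2.426344
w_1 = 2.426344: f = 1.017426, f' = 11.317426 → w_2 = 2.426344 - (1.017426)/(11.317426) = 2.336445

2.3364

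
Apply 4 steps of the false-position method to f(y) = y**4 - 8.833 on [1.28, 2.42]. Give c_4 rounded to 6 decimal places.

False-position update: c = (a·f(b) − b·f(a))/(f(b) − f(a)); replace the endpoint whose sign matches f(c).
f(1.280000) = -6.148645, f(2.420000) = 25.464421
step 1: c = 1.501727, f(c) = -3.747151 < 0 → new bracket [1.501727, 2.420000]
step 2: c = 1.619519, f(c) = -1.953697 < 0 → new bracket [1.619519, 2.420000]
step 3: c = 1.676558, f(c) = -0.932140 < 0 → new bracket [1.676558, 2.420000]
step 4: c = 1.702811, f(c) = -0.425518 < 0 → new bracket [1.702811, 2.420000]

1.702811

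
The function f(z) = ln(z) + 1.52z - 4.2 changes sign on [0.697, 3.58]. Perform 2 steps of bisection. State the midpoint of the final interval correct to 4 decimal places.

2.4989

f(0.697000) = -3.501530, f(3.580000) = 2.516963 (opposite signs)
step 1: m = 2.138500, f(m) = -0.189375 < 0 → root in [2.138500, 3.580000]
step 2: m = 2.859250, f(m) = 1.196619 > 0 → root in [2.138500, 2.859250]
Midpoint of [2.138500, 2.859250] = 2.498875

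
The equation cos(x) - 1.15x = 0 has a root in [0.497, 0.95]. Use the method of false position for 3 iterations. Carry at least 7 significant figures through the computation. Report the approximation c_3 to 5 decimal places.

False-position update: c = (a·f(b) − b·f(a))/(f(b) − f(a)); replace the endpoint whose sign matches f(c).
f(0.497000) = 0.307467, f(0.950000) = -0.510817
step 1: c = 0.667213, f(c) = 0.018254 > 0 → new bracket [0.667213, 0.950000]
step 2: c = 0.676970, f(c) = 0.000959 > 0 → new bracket [0.676970, 0.950000]
step 3: c = 0.677482, f(c) = 0.000050 > 0 → new bracket [0.677482, 0.950000]

0.67748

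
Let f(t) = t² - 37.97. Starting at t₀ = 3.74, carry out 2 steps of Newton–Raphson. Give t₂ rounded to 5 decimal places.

6.20625

f'(t) = 2t
t_0 = 3.740000: f = -23.982400, f' = 7.480000 → t_1 = 3.740000 - (-23.982400)/(7.480000) = 6.946203
t_1 = 6.946203: f = 10.279739, f' = 13.892406 → t_2 = 6.946203 - (10.279739)/(13.892406) = 6.206249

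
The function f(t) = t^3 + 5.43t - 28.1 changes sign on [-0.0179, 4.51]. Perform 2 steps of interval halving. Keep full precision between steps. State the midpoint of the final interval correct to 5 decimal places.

f(-0.017900) = -28.197203, f(4.510000) = 88.123151 (opposite signs)
step 1: m = 2.246050, f(m) = -4.573209 < 0 → root in [2.246050, 4.510000]
step 2: m = 3.378025, f(m) = 28.789498 > 0 → root in [2.246050, 3.378025]
Midpoint of [2.246050, 3.378025] = 2.812037

2.81204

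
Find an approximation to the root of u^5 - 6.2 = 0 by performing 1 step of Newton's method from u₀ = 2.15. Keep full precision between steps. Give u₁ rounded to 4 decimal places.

f'(u) = 5u⁴
u_0 = 2.150000: f = 39.740138, f' = 106.837531 → u_1 = 2.150000 - (39.740138)/(106.837531) = 1.778032

1.7780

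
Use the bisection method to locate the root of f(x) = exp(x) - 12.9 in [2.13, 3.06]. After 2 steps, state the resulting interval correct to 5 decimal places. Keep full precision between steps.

f(2.130000) = -4.485133, f(3.060000) = 8.427557 (opposite signs)
step 1: m = 2.595000, f(m) = 0.496587 > 0 → root in [2.130000, 2.595000]
step 2: m = 2.362500, f(m) = -2.282538 < 0 → root in [2.362500, 2.595000]

[2.36250, 2.59500]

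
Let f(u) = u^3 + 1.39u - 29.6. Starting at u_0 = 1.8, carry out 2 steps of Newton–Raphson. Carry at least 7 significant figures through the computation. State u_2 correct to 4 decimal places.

3.0876

Newton update: u ← u − f(u)/f'(u).
f'(u) = 3u^2 + 1.39
u_0 = 1.800000: f = -21.266000, f' = 11.110000 → u_1 = 1.800000 - (-21.266000)/(11.110000) = 3.714131
u_1 = 3.714131: f = 26.798239, f' = 42.774316 → u_2 = 3.714131 - (26.798239)/(42.774316) = 3.087628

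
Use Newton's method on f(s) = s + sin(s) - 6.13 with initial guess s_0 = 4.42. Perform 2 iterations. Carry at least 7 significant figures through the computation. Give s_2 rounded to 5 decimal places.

f'(s) = 1 + cos(s)
s_0 = 4.420000: f = -2.667558, f' = 0.711759 → s_1 = 4.420000 - (-2.667558)/(0.711759) = 8.167837
s_1 = 8.167837: f = 2.988987, f' = 0.691272 → s_2 = 8.167837 - (2.988987)/(0.691272) = 3.843943

3.84394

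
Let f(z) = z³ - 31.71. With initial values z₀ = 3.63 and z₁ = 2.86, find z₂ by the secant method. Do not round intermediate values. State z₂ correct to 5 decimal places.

f(z_0) = 16.122147, f(z_1) = -8.316344
z_2 = 2.860000 - (-8.316344)·(2.860000 - 3.630000)/(-8.316344 - (16.122147)) = 3.122029; f(z_2) = -1.279390

3.12203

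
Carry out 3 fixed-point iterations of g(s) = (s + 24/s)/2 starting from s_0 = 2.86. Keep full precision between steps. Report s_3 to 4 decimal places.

s_1 = g(2.860000) = 5.625804
s_2 = g(5.625804) = 4.945930
s_3 = g(4.945930) = 4.899202

4.8992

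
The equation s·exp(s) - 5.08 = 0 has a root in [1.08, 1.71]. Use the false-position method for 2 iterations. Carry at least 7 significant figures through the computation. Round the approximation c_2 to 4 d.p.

f(1.080000) = -1.899746, f(1.710000) = 4.374524
step 1: c = 1.270754, f(c) = -0.551622 < 0 → new bracket [1.270754, 1.710000]
step 2: c = 1.319940, f(c) = -0.139207 < 0 → new bracket [1.319940, 1.710000]

1.3199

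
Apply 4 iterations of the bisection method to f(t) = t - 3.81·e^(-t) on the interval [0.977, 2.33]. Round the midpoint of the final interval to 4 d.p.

1.1884

f(0.977000) = -0.457232, f(2.330000) = 1.959303 (opposite signs)
step 1: m = 1.653500, f(m) = 0.924346 > 0 → root in [0.977000, 1.653500]
step 2: m = 1.315250, f(m) = 0.292619 > 0 → root in [0.977000, 1.315250]
step 3: m = 1.146125, f(m) = -0.064945 < 0 → root in [1.146125, 1.315250]
step 4: m = 1.230688, f(m) = 0.117818 > 0 → root in [1.146125, 1.230688]
Midpoint of [1.146125, 1.230688] = 1.188406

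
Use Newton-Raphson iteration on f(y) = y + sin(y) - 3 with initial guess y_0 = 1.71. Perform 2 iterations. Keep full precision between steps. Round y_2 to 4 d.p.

f'(y) = 1 + cos(y)
y_0 = 1.710000: f = -0.299673, f' = 0.861245 → y_1 = 1.710000 - (-0.299673)/(0.861245) = 2.057953
y_1 = 2.057953: f = -0.058379, f' = 0.531885 → y_2 = 2.057953 - (-0.058379)/(0.531885) = 2.167713

2.1677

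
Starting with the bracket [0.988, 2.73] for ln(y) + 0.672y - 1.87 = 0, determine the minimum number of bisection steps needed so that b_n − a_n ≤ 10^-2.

8

Initial width b − a = 2.73 − 0.988 = 1.742000.
After n steps the width is (b−a)/2^n; need (b−a)/2^n ≤ 10^-2.
So n ≥ log₂(1.742000/10^-2) = log₂(174.2000) ≈ 7.4446.
Hence n = 8.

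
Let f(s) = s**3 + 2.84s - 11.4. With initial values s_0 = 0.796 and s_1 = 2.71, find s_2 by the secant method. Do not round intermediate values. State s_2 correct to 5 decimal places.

1.46152

f(s_0) = -8.635002, f(s_1) = 16.198911
s_2 = 2.710000 - (16.198911)·(2.710000 - 0.796000)/(16.198911 - (-8.635002)) = 1.461517; f(s_2) = -4.127444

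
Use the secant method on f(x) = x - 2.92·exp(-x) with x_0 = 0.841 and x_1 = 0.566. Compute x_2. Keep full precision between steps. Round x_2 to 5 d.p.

f(x_0) = -0.418335, f(x_1) = -1.091953
x_2 = 0.566000 - (-1.091953)·(0.566000 - 0.841000)/(-1.091953 - (-0.418335)) = 1.011782; f(x_2) = -0.049843

1.01178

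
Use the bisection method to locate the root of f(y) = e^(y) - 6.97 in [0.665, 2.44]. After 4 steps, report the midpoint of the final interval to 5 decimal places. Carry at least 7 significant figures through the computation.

f(0.665000) = -5.025509, f(2.440000) = 4.503041 (opposite signs)
step 1: m = 1.552500, f(m) = -2.246736 < 0 → root in [1.552500, 2.440000]
step 2: m = 1.996250, f(m) = 0.391399 > 0 → root in [1.552500, 1.996250]
step 3: m = 1.774375, f(m) = -1.073405 < 0 → root in [1.774375, 1.996250]
step 4: m = 1.885312, f(m) = -0.381587 < 0 → root in [1.885312, 1.996250]
Midpoint of [1.885312, 1.996250] = 1.940781

1.94078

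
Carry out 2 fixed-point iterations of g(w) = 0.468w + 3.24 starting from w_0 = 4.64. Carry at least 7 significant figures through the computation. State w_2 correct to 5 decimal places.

5.77259

w_1 = g(4.640000) = 5.411520
w_2 = g(5.411520) = 5.772591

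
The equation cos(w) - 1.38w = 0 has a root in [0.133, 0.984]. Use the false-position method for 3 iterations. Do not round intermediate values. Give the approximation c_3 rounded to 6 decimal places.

f(0.133000) = 0.807629, f(0.984000) = -0.804224
step 1: c = 0.559399, f(c) = 0.075604 > 0 → new bracket [0.559399, 0.984000]
step 2: c = 0.595885, f(c) = 0.005331 > 0 → new bracket [0.595885, 0.984000]
step 3: c = 0.598441, f(c) = 0.000367 > 0 → new bracket [0.598441, 0.984000]

0.598441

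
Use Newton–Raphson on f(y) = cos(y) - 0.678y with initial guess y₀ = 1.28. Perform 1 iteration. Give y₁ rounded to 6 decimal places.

Newton update: y ← y − f(y)/f'(y).
f'(y) = -sin(y) - 0.678
y_0 = 1.280000: f = -0.581125, f' = -1.636016 → y_1 = 1.280000 - (-0.581125)/(-1.636016) = 0.924793

0.924793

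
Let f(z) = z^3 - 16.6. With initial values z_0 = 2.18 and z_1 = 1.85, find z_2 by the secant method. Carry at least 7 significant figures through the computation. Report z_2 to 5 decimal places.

Secant update: z_(k+1) = z_k − f(z_k)·(z_k − z_(k-1))/(f(z_k) − f(z_(k-1))).
f(z_0) = -6.239768, f(z_1) = -10.268375
z_2 = 1.850000 - (-10.268375)·(1.850000 - 2.180000)/(-10.268375 - (-6.239768)) = 2.691125; f(z_2) = 2.889550

2.69113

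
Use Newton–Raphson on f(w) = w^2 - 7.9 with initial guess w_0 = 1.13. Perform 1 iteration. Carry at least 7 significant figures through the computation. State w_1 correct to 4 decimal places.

f'(w) = 2w
w_0 = 1.130000: f = -6.623100, f' = 2.260000 → w_1 = 1.130000 - (-6.623100)/(2.260000) = 4.060575

4.0606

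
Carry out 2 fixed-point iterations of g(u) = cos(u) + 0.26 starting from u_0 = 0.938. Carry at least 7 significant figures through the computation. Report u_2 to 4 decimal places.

0.9189

u_1 = g(0.938000) = 0.851402
u_2 = g(0.851402) = 0.918929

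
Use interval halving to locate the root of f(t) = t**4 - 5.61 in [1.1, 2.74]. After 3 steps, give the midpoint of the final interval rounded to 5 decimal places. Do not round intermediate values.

1.61250

f(1.100000) = -4.145900, f(2.740000) = 50.754058 (opposite signs)
step 1: m = 1.920000, f(m) = 7.979545 > 0 → root in [1.100000, 1.920000]
step 2: m = 1.510000, f(m) = -0.411144 < 0 → root in [1.510000, 1.920000]
step 3: m = 1.715000, f(m) = 3.040805 > 0 → root in [1.510000, 1.715000]
Midpoint of [1.510000, 1.715000] = 1.612500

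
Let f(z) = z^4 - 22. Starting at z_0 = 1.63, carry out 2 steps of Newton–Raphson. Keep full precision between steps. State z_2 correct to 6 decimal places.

2.224558

f'(z) = 4z^3
z_0 = 1.630000: f = -14.940882, f' = 17.322988 → z_1 = 1.630000 - (-14.940882)/(17.322988) = 2.492489
z_1 = 2.492489: f = 16.595159, f' = 61.938348 → z_2 = 2.492489 - (16.595159)/(61.938348) = 2.224558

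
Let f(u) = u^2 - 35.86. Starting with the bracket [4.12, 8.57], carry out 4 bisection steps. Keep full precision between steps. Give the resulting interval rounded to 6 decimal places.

[5.788750, 6.066875]

f(4.120000) = -18.885600, f(8.570000) = 37.584900 (opposite signs)
step 1: m = 6.345000, f(m) = 4.399025 > 0 → root in [4.120000, 6.345000]
step 2: m = 5.232500, f(m) = -8.480944 < 0 → root in [5.232500, 6.345000]
step 3: m = 5.788750, f(m) = -2.350373 < 0 → root in [5.788750, 6.345000]
step 4: m = 6.066875, f(m) = 0.946972 > 0 → root in [5.788750, 6.066875]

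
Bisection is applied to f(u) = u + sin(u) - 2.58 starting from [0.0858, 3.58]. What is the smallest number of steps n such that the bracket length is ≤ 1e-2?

Initial width b − a = 3.58 − 0.0858 = 3.494200.
After n steps the width is (b−a)/2^n; need (b−a)/2^n ≤ 1e-2.
So n ≥ log₂(3.494200/1e-2) = log₂(349.4200) ≈ 8.4488.
Hence n = 9.

9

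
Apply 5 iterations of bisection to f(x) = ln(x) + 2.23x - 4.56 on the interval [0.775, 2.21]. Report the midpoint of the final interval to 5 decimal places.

1.78398

f(0.775000) = -3.086642, f(2.210000) = 1.161293 (opposite signs)
step 1: m = 1.492500, f(m) = -0.831272 < 0 → root in [1.492500, 2.210000]
step 2: m = 1.851250, f(m) = 0.184149 > 0 → root in [1.492500, 1.851250]
step 3: m = 1.671875, f(m) = -0.317773 < 0 → root in [1.671875, 1.851250]
step 4: m = 1.761562, f(m) = -0.065514 < 0 → root in [1.761562, 1.851250]
step 5: m = 1.806406, f(m) = 0.059625 > 0 → root in [1.761562, 1.806406]
Midpoint of [1.761562, 1.806406] = 1.783984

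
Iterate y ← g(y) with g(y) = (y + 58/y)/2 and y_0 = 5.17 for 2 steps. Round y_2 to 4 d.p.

7.6362

y_1 = g(5.170000) = 8.194284
y_2 = g(8.194284) = 7.636194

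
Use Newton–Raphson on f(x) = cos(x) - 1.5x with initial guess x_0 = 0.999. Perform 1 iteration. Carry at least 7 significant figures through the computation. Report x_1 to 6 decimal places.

f'(x) = -sin(x) - 1.5
x_0 = 0.999000: f = -0.957356, f' = -2.340930 → x_1 = 0.999000 - (-0.957356)/(-2.340930) = 0.590036

0.590036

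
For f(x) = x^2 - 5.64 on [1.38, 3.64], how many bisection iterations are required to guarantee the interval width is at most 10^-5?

18

Initial width b − a = 3.64 − 1.38 = 2.260000.
After n steps the width is (b−a)/2^n; need (b−a)/2^n ≤ 10^-5.
So n ≥ log₂(2.260000/10^-5) = log₂(226000.0000) ≈ 17.7860.
Hence n = 18.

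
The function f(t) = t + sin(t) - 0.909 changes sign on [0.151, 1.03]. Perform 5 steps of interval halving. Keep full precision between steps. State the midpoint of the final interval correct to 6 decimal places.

f(0.151000) = -0.607573, f(1.030000) = 0.978299 (opposite signs)
step 1: m = 0.590500, f(m) = 0.238276 > 0 → root in [0.151000, 0.590500]
step 2: m = 0.370750, f(m) = -0.175935 < 0 → root in [0.370750, 0.590500]
step 3: m = 0.480625, f(m) = 0.033958 > 0 → root in [0.370750, 0.480625]
step 4: m = 0.425687, f(m) = -0.070365 < 0 → root in [0.425687, 0.480625]
step 5: m = 0.453156, f(m) = -0.018038 < 0 → root in [0.453156, 0.480625]
Midpoint of [0.453156, 0.480625] = 0.466891

0.466891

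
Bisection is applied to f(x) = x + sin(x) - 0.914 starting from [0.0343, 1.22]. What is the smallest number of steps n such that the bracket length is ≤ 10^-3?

Initial width b − a = 1.22 − 0.0343 = 1.185700.
After n steps the width is (b−a)/2^n; need (b−a)/2^n ≤ 10^-3.
So n ≥ log₂(1.185700/10^-3) = log₂(1185.7000) ≈ 10.2115.
Hence n = 11.

11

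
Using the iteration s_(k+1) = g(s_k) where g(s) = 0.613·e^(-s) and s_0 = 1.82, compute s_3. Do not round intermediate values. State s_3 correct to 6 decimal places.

0.351892

s_1 = g(1.820000) = 0.099322
s_2 = g(0.099322) = 0.555042
s_3 = g(0.555042) = 0.351892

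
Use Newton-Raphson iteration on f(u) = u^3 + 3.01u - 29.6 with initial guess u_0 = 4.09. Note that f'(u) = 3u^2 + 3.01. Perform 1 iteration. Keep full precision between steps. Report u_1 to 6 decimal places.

u_0 = 4.090000: f = 51.128829, f' = 53.194300 → u_1 = 4.090000 - (51.128829)/(53.194300) = 3.128829

3.128829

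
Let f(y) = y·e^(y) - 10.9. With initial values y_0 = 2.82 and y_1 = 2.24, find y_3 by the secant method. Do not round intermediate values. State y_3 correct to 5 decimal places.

1.85530

f(y_0) = 36.410719, f(y_1) = 10.141062
y_2 = 2.240000 - (10.141062)·(2.240000 - 2.820000)/(10.141062 - (36.410719)) = 2.016098; f(y_2) = 4.238826
y_3 = 2.016098 - (4.238826)·(2.016098 - 2.240000)/(4.238826 - (10.141062)) = 1.855299; f(y_3) = 0.962048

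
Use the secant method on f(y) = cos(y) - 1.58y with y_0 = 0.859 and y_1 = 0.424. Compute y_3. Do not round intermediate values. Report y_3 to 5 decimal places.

0.54233

Secant update: y_(k+1) = y_k − f(y_k)·(y_k − y_(k-1))/(f(y_k) − f(y_(k-1))).
f(y_0) = -0.704025, f(y_1) = 0.241531
y_2 = 0.424000 - (0.241531)·(0.424000 - 0.859000)/(0.241531 - (-0.704025)) = 0.535115; f(y_2) = 0.014727
y_3 = 0.535115 - (0.014727)·(0.535115 - 0.424000)/(0.014727 - (0.241531)) = 0.542331; f(y_3) = -0.000374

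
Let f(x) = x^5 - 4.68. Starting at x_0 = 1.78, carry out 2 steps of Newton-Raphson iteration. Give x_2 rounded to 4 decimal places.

f'(x) = 5x^4
x_0 = 1.780000: f = 13.188990, f' = 50.193793 → x_1 = 1.780000 - (13.188990)/(50.193793) = 1.517239
x_1 = 1.517239: f = 3.360248, f' = 26.496320 → x_2 = 1.517239 - (3.360248)/(26.496320) = 1.390419

1.3904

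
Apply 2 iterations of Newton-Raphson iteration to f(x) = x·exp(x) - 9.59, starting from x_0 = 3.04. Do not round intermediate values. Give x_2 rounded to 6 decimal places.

f'(x) = (x + 1)·exp(x)
x_0 = 3.040000: f = 53.961939, f' = 84.457183 → x_1 = 3.040000 - (53.961939)/(84.457183) = 2.401073
x_1 = 2.401073: f = 16.905882, f' = 37.530897 → x_2 = 2.401073 - (16.905882)/(37.530897) = 1.950621

1.950621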